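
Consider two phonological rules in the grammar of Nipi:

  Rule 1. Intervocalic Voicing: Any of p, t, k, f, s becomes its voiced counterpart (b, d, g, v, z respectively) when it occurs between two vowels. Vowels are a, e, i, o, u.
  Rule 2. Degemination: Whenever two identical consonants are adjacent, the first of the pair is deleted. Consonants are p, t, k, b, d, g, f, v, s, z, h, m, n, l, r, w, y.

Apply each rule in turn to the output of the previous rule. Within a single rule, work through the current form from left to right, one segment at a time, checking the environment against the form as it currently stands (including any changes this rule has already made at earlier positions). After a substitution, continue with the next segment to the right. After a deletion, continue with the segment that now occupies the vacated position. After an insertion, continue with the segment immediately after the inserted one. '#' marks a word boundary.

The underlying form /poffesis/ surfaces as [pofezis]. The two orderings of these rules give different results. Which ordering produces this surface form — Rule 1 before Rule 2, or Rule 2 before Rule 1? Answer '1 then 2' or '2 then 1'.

1 then 2

Order 1 then 2:
  1 Intervocalic Voicing: [poffesis] → [poffezis]
  2 Degemination: [poffezis] → [pofezis]
  result: [pofezis]
Order 2 then 1:
  2 Degemination: [poffesis] → [pofesis]
  1 Intervocalic Voicing: [pofesis] → [povezis]
  result: [povezis]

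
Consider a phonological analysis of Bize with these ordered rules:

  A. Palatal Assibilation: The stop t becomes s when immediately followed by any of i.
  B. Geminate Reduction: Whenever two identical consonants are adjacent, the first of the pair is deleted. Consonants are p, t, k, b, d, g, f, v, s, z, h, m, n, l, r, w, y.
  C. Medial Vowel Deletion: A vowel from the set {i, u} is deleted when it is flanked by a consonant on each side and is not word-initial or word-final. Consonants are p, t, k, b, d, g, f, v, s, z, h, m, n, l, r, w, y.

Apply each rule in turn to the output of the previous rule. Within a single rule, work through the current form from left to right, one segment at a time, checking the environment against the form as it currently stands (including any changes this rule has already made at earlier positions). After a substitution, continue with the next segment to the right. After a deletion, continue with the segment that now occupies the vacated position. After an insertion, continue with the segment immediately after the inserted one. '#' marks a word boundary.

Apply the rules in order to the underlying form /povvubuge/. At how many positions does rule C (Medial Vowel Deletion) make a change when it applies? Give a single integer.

2

A Palatal Assibilation: no change — [povvubuge]
B Geminate Reduction: [povvubuge] → [povubuge]
C Medial Vowel Deletion: [povubuge] → [povbge]
Rule C changed 2 position(s).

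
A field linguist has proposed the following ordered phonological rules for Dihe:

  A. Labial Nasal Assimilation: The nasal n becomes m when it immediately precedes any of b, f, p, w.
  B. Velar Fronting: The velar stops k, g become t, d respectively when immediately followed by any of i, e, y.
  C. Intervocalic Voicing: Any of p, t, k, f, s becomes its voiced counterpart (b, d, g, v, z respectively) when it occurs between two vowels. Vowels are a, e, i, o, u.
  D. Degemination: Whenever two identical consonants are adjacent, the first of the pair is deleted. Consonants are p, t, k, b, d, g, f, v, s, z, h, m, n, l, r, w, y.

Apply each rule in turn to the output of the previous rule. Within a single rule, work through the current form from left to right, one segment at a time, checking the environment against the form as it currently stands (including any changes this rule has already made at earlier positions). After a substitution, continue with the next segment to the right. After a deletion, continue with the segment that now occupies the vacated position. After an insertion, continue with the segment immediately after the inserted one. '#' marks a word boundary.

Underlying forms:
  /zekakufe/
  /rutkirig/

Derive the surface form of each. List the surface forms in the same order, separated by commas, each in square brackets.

/zekakufe/:
  A Labial Nasal Assimilation: no change — [zekakufe]
  B Velar Fronting: no change — [zekakufe]
  C Intervocalic Voicing: [zekakufe] → [zegaguve]
  D Degemination: no change — [zegaguve]
/rutkirig/:
  A Labial Nasal Assimilation: no change — [rutkirig]
  B Velar Fronting: [rutkirig] → [ruttirig]
  C Intervocalic Voicing: no change — [ruttirig]
  D Degemination: [ruttirig] → [rutirig]

[zegaguve], [rutirig]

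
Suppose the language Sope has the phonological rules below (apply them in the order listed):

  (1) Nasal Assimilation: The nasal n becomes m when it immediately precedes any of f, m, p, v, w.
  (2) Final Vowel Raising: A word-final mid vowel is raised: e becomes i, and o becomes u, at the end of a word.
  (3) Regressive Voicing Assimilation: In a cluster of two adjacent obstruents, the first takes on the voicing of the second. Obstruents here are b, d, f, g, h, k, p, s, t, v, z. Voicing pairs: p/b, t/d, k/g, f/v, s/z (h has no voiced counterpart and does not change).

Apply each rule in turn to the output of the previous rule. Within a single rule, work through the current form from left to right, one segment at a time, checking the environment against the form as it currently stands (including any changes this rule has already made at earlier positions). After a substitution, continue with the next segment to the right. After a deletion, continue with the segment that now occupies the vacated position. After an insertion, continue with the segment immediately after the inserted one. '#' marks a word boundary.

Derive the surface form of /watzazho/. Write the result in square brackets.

(1) Nasal Assimilation: no change — [watzazho]
(2) Final Vowel Raising: [watzazho] → [watzazhu]
(3) Regressive Voicing Assimilation: [watzazhu] → [wadzashu]

[wadzashu]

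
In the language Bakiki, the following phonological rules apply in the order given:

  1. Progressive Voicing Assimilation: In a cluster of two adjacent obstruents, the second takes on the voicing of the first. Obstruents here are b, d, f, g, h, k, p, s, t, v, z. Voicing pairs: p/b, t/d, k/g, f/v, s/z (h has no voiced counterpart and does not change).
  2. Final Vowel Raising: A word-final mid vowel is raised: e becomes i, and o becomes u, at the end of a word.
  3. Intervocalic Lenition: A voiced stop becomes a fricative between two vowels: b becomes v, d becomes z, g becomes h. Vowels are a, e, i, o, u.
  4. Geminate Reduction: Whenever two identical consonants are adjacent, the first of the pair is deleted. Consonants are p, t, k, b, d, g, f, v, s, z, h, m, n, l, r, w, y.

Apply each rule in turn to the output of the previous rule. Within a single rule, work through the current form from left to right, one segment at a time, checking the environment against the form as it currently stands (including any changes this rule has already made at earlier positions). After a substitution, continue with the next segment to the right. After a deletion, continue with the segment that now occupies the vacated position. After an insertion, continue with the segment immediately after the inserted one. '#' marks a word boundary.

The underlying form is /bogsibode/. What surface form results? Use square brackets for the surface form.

1 Progressive Voicing Assimilation: [bogsibode] → [bogzibode]
2 Final Vowel Raising: [bogzibode] → [bogzibodi]
3 Intervocalic Lenition: [bogzibodi] → [bogzivozi]
4 Geminate Reduction: no change — [bogzivozi]

[bogzivozi]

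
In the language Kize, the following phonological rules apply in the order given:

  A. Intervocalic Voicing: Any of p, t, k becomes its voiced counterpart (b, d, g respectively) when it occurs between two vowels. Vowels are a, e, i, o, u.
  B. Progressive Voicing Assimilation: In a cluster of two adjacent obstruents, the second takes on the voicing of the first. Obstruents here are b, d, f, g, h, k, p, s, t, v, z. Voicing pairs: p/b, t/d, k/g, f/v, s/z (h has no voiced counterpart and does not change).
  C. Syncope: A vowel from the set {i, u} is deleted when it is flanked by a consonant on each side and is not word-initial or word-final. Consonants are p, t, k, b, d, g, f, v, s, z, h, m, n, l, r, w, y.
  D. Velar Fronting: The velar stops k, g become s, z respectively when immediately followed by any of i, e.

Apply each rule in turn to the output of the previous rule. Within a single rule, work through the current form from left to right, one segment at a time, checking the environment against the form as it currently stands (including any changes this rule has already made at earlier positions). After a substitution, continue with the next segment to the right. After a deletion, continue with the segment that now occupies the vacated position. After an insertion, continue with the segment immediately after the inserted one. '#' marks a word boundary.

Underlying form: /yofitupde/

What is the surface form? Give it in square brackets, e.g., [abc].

[yofdpte]

A Intervocalic Voicing: [yofitupde] → [yofidupde]
B Progressive Voicing Assimilation: [yofidupde] → [yofidupte]
C Syncope: [yofidupte] → [yofdpte]
D Velar Fronting: no change — [yofdpte]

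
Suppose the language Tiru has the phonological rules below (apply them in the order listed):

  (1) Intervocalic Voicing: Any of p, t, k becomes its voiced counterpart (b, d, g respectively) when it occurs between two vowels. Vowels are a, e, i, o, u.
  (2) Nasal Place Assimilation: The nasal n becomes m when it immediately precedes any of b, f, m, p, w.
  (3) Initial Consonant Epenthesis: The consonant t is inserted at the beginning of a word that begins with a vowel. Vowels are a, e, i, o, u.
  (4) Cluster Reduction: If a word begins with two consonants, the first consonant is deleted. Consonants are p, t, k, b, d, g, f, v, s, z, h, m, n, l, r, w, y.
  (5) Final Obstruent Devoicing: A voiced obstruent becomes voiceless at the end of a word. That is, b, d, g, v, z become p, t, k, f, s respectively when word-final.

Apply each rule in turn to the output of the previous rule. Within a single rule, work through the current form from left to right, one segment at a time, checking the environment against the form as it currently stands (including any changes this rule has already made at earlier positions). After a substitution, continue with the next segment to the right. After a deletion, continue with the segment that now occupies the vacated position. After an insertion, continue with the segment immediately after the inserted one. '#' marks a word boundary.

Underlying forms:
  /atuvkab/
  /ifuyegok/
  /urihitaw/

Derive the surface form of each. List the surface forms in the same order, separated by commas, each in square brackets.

/atuvkab/:
  (1) Intervocalic Voicing: [atuvkab] → [aduvkab]
  (2) Nasal Place Assimilation: no change — [aduvkab]
  (3) Initial Consonant Epenthesis: [aduvkab] → [taduvkab]
  (4) Cluster Reduction: no change — [taduvkab]
  (5) Final Obstruent Devoicing: [taduvkab] → [taduvkap]
/ifuyegok/:
  (1) Intervocalic Voicing: no change — [ifuyegok]
  (2) Nasal Place Assimilation: no change — [ifuyegok]
  (3) Initial Consonant Epenthesis: [ifuyegok] → [tifuyegok]
  (4) Cluster Reduction: no change — [tifuyegok]
  (5) Final Obstruent Devoicing: no change — [tifuyegok]
/urihitaw/:
  (1) Intervocalic Voicing: [urihitaw] → [urihidaw]
  (2) Nasal Place Assimilation: no change — [urihidaw]
  (3) Initial Consonant Epenthesis: [urihidaw] → [turihidaw]
  (4) Cluster Reduction: no change — [turihidaw]
  (5) Final Obstruent Devoicing: no change — [turihidaw]

[taduvkap], [tifuyegok], [turihidaw]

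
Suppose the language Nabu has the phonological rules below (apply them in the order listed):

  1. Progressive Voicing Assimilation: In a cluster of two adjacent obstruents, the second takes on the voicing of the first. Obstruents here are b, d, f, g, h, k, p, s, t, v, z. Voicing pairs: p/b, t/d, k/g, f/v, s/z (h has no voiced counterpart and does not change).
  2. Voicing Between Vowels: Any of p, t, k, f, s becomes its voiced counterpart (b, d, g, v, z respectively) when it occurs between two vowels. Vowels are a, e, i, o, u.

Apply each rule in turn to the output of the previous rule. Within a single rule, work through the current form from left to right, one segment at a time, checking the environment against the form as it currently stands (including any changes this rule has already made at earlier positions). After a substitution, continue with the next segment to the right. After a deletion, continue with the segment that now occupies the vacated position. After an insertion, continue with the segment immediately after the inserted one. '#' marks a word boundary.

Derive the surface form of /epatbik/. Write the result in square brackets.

[ebatpik]

1 Progressive Voicing Assimilation: [epatbik] → [epatpik]
2 Voicing Between Vowels: [epatpik] → [ebatpik]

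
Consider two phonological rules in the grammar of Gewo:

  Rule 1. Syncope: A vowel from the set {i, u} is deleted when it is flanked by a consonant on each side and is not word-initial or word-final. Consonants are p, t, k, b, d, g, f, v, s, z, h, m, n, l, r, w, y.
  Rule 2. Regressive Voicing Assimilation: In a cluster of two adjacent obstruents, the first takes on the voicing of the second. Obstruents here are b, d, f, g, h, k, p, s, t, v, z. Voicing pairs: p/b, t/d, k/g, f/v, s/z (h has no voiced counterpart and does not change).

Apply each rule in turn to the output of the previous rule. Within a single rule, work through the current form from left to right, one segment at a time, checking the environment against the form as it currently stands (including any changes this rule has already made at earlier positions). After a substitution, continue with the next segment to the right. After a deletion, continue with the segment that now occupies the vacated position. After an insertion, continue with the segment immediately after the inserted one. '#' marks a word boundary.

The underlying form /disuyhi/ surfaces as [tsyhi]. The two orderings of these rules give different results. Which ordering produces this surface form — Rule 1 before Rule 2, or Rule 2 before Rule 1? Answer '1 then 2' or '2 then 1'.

Order 1 then 2:
  1 Syncope: [disuyhi] → [dsyhi]
  2 Regressive Voicing Assimilation: [dsyhi] → [tsyhi]
  result: [tsyhi]
Order 2 then 1:
  2 Regressive Voicing Assimilation: no change — [disuyhi]
  1 Syncope: [disuyhi] → [dsyhi]
  result: [dsyhi]

1 then 2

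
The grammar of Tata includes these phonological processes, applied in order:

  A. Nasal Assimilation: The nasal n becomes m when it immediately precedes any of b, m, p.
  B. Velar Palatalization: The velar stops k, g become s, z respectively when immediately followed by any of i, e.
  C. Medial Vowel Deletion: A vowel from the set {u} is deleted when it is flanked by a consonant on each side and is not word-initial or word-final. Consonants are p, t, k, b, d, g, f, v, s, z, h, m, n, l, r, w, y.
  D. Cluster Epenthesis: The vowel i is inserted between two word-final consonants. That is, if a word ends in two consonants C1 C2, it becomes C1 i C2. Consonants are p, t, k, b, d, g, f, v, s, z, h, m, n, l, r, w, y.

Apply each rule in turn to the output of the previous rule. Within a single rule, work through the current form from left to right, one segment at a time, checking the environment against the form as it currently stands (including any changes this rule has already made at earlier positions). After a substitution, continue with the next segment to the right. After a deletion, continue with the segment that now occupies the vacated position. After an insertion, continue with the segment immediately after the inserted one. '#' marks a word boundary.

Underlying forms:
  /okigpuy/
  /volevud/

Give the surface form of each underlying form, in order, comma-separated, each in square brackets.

/okigpuy/:
  A Nasal Assimilation: no change — [okigpuy]
  B Velar Palatalization: [okigpuy] → [osigpuy]
  C Medial Vowel Deletion: [osigpuy] → [osigpy]
  D Cluster Epenthesis: [osigpy] → [osigpiy]
/volevud/:
  A Nasal Assimilation: no change — [volevud]
  B Velar Palatalization: no change — [volevud]
  C Medial Vowel Deletion: [volevud] → [volevd]
  D Cluster Epenthesis: [volevd] → [volevid]

[osigpiy], [volevid]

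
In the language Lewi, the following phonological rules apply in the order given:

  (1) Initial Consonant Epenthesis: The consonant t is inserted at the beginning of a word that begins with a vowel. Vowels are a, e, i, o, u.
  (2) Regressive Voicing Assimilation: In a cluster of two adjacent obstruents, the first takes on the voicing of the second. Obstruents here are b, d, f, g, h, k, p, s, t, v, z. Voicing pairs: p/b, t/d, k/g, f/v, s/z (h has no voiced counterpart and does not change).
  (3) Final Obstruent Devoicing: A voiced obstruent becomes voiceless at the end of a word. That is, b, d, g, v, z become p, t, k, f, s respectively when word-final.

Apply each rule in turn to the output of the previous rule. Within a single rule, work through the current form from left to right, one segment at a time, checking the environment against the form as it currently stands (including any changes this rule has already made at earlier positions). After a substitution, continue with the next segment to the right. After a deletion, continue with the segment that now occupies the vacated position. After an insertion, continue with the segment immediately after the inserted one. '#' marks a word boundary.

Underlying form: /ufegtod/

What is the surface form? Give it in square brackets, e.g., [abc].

(1) Initial Consonant Epenthesis: [ufegtod] → [tufegtod]
(2) Regressive Voicing Assimilation: [tufegtod] → [tufektod]
(3) Final Obstruent Devoicing: [tufektod] → [tufektot]

[tufektot]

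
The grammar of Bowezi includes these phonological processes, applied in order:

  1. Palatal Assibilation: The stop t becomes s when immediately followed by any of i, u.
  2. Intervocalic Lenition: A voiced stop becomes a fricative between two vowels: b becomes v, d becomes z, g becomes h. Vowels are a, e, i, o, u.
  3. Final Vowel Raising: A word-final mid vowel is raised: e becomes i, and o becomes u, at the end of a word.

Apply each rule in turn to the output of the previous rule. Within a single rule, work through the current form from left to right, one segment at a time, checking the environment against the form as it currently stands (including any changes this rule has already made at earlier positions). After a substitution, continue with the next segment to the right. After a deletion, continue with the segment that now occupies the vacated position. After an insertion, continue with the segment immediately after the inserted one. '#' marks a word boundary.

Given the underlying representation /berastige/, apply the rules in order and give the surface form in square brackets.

1 Palatal Assibilation: [berastige] → [berassige]
2 Intervocalic Lenition: [berassige] → [berassihe]
3 Final Vowel Raising: [berassihe] → [berassihi]

[berassihi]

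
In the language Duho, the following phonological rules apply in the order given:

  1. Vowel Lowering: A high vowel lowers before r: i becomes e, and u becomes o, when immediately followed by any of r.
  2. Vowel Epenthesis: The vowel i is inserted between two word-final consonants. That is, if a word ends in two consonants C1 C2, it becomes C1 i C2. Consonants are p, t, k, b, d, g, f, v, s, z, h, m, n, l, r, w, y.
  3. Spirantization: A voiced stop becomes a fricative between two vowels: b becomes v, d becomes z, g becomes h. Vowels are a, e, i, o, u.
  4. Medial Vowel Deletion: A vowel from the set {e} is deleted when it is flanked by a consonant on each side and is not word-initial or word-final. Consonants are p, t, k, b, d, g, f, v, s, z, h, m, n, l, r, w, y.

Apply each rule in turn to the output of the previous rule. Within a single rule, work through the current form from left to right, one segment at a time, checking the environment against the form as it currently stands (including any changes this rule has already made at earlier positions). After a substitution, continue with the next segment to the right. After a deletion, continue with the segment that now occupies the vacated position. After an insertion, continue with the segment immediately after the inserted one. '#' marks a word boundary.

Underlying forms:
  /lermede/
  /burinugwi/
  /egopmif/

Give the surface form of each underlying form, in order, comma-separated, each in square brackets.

[lrmze], [borinugwi], [ehopmif]

/lermede/:
  1 Vowel Lowering: no change — [lermede]
  2 Vowel Epenthesis: no change — [lermede]
  3 Spirantization: [lermede] → [lermeze]
  4 Medial Vowel Deletion: [lermeze] → [lrmze]
/burinugwi/:
  1 Vowel Lowering: [burinugwi] → [borinugwi]
  2 Vowel Epenthesis: no change — [borinugwi]
  3 Spirantization: no change — [borinugwi]
  4 Medial Vowel Deletion: no change — [borinugwi]
/egopmif/:
  1 Vowel Lowering: no change — [egopmif]
  2 Vowel Epenthesis: no change — [egopmif]
  3 Spirantization: [egopmif] → [ehopmif]
  4 Medial Vowel Deletion: no change — [ehopmif]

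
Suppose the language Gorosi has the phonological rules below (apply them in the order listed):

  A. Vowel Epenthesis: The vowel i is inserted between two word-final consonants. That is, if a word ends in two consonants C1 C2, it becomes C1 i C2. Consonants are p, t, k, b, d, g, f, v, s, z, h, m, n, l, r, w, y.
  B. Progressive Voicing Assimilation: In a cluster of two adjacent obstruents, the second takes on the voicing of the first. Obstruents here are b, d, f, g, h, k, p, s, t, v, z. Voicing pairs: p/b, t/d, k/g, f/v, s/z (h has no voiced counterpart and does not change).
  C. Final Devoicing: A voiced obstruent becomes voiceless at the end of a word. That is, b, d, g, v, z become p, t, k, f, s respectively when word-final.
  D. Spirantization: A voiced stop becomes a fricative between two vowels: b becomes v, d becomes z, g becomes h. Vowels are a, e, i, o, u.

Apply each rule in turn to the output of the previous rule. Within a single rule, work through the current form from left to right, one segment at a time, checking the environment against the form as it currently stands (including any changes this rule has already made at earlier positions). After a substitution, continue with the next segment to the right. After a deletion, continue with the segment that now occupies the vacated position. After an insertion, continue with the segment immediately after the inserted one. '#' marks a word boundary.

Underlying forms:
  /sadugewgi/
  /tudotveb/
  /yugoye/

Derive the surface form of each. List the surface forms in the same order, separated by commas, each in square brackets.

[sazuhewgi], [tuzotfep], [yuhoye]

/sadugewgi/:
  A Vowel Epenthesis: no change — [sadugewgi]
  B Progressive Voicing Assimilation: no change — [sadugewgi]
  C Final Devoicing: no change — [sadugewgi]
  D Spirantization: [sadugewgi] → [sazuhewgi]
/tudotveb/:
  A Vowel Epenthesis: no change — [tudotveb]
  B Progressive Voicing Assimilation: [tudotveb] → [tudotfeb]
  C Final Devoicing: [tudotfeb] → [tudotfep]
  D Spirantization: [tudotfep] → [tuzotfep]
/yugoye/:
  A Vowel Epenthesis: no change — [yugoye]
  B Progressive Voicing Assimilation: no change — [yugoye]
  C Final Devoicing: no change — [yugoye]
  D Spirantization: [yugoye] → [yuhoye]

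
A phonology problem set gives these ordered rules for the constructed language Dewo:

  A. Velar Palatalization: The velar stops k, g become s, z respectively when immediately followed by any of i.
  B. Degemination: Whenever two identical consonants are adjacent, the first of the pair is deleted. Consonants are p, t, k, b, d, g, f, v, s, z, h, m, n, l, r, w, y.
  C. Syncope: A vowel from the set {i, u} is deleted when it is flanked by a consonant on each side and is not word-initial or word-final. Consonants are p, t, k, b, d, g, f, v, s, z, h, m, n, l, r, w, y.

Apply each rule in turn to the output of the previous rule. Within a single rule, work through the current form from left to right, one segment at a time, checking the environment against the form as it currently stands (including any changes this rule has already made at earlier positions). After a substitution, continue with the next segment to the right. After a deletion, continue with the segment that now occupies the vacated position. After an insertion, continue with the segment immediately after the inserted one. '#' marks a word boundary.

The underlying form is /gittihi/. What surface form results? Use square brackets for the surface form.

A Velar Palatalization: [gittihi] → [zittihi]
B Degemination: [zittihi] → [zitihi]
C Syncope: [zitihi] → [zthi]

[zthi]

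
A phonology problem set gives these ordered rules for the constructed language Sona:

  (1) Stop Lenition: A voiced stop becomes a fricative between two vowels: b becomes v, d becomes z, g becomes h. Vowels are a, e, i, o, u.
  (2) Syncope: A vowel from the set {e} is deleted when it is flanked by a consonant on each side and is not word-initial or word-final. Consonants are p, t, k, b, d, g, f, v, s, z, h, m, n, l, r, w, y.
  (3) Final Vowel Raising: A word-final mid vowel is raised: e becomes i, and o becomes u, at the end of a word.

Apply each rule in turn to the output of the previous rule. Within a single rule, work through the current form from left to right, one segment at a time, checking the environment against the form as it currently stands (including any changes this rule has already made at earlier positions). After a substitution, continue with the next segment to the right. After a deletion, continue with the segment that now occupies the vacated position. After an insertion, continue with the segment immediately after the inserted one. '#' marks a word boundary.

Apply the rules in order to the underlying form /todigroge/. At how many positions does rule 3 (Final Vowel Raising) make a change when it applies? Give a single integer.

(1) Stop Lenition: [todigroge] → [tozigrohe]
(2) Syncope: no change — [tozigrohe]
(3) Final Vowel Raising: [tozigrohe] → [tozigrohi]
Rule 3 changed 1 position(s).

1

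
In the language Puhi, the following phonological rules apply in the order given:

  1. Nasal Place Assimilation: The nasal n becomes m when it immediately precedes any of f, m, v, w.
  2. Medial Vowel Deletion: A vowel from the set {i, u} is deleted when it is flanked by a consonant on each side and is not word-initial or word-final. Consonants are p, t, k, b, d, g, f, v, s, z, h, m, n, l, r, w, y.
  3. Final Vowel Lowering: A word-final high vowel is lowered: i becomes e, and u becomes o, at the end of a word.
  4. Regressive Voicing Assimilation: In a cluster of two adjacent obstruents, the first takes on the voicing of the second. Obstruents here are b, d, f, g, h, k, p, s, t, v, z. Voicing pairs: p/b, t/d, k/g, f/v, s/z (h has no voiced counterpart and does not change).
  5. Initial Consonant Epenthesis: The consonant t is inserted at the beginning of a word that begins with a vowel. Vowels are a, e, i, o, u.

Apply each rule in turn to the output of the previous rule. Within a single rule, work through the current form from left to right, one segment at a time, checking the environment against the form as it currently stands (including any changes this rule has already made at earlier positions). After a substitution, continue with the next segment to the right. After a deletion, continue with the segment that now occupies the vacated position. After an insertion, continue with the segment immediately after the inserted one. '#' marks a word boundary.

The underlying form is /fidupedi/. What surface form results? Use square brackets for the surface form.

[vtpede]

1 Nasal Place Assimilation: no change — [fidupedi]
2 Medial Vowel Deletion: [fidupedi] → [fdpedi]
3 Final Vowel Lowering: [fdpedi] → [fdpede]
4 Regressive Voicing Assimilation: [fdpede] → [vtpede]
5 Initial Consonant Epenthesis: no change — [vtpede]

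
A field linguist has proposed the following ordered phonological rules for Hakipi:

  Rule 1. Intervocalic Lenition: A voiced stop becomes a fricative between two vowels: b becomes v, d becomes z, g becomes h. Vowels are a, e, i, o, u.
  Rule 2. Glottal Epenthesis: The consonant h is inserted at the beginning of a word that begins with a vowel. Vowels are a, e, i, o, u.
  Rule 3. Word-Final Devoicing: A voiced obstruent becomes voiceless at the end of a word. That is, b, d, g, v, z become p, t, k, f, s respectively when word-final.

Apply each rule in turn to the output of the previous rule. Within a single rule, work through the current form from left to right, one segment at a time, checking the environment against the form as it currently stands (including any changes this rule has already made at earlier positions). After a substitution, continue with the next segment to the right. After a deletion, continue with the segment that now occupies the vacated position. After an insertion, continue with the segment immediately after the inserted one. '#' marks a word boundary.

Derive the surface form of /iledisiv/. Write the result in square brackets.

[hilezisif]

Rule 1 Intervocalic Lenition: [iledisiv] → [ilezisiv]
Rule 2 Glottal Epenthesis: [ilezisiv] → [hilezisiv]
Rule 3 Word-Final Devoicing: [hilezisiv] → [hilezisif]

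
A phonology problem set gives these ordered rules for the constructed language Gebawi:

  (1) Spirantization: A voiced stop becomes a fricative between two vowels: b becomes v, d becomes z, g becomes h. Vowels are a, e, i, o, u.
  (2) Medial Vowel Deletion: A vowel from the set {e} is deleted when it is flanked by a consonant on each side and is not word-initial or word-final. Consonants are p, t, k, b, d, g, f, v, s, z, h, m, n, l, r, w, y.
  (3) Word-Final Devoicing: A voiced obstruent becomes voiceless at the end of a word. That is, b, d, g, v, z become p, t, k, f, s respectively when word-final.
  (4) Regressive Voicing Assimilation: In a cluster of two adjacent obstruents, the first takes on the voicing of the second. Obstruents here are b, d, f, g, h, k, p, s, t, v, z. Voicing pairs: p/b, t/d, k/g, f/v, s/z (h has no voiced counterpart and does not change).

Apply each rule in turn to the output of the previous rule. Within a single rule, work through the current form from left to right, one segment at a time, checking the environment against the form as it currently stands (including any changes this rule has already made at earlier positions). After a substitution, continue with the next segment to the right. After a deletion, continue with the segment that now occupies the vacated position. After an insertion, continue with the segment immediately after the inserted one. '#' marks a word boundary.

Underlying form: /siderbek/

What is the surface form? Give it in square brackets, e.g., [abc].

(1) Spirantization: [siderbek] → [sizerbek]
(2) Medial Vowel Deletion: [sizerbek] → [sizrbk]
(3) Word-Final Devoicing: no change — [sizrbk]
(4) Regressive Voicing Assimilation: [sizrbk] → [sizrpk]

[sizrpk]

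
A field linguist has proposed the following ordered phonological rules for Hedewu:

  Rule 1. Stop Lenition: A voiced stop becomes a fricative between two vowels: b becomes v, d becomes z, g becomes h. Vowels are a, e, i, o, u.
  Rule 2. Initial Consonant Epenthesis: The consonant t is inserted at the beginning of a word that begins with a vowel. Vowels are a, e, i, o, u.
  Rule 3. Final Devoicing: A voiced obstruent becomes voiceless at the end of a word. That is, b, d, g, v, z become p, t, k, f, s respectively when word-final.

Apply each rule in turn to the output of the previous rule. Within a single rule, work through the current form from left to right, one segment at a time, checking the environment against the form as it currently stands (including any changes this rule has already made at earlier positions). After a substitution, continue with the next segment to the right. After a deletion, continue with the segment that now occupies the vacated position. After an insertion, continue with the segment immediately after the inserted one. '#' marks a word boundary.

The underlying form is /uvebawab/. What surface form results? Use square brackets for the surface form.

[tuvevawap]

Rule 1 Stop Lenition: [uvebawab] → [uvevawab]
Rule 2 Initial Consonant Epenthesis: [uvevawab] → [tuvevawab]
Rule 3 Final Devoicing: [tuvevawab] → [tuvevawap]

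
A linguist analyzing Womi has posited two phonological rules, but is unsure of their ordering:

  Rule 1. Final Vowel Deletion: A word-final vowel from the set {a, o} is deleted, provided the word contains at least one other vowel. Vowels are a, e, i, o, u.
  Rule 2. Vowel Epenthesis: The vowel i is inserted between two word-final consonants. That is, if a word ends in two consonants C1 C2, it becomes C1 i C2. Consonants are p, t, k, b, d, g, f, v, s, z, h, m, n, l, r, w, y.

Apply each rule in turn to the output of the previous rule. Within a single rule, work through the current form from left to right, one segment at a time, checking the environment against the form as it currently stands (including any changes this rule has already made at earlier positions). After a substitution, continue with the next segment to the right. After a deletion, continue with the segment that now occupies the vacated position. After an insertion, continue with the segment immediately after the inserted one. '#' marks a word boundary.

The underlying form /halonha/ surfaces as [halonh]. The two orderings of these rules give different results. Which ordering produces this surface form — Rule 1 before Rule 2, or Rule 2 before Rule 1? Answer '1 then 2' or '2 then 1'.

2 then 1

Order 1 then 2:
  1 Final Vowel Deletion: [halonha] → [halonh]
  2 Vowel Epenthesis: [halonh] → [halonih]
  result: [halonih]
Order 2 then 1:
  2 Vowel Epenthesis: no change — [halonha]
  1 Final Vowel Deletion: [halonha] → [halonh]
  result: [halonh]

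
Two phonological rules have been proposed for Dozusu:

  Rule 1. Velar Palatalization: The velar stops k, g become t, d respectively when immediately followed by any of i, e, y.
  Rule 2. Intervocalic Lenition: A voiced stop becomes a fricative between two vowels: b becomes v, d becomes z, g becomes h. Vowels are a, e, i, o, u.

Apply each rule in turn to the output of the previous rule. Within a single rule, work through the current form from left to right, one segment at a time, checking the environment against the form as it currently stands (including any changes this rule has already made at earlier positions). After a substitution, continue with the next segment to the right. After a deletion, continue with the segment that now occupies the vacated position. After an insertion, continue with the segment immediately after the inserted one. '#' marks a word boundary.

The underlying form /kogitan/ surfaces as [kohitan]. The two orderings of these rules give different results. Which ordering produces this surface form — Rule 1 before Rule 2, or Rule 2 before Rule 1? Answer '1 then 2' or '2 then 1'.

Order 1 then 2:
  1 Velar Palatalization: [kogitan] → [koditan]
  2 Intervocalic Lenition: [koditan] → [kozitan]
  result: [kozitan]
Order 2 then 1:
  2 Intervocalic Lenition: [kogitan] → [kohitan]
  1 Velar Palatalization: no change — [kohitan]
  result: [kohitan]

2 then 1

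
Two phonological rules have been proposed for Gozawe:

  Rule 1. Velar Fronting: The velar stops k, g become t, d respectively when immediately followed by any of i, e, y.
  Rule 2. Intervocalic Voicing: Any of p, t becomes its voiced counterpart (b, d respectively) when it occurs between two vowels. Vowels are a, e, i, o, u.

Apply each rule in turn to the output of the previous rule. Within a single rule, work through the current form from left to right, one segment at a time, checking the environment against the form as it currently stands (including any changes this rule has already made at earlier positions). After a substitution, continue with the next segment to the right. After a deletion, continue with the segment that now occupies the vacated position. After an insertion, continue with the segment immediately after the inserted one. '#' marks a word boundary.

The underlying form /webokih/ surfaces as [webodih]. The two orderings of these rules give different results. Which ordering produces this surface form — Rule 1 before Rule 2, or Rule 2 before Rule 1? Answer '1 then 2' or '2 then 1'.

1 then 2

Order 1 then 2:
  1 Velar Fronting: [webokih] → [webotih]
  2 Intervocalic Voicing: [webotih] → [webodih]
  result: [webodih]
Order 2 then 1:
  2 Intervocalic Voicing: no change — [webokih]
  1 Velar Fronting: [webokih] → [webotih]
  result: [webotih]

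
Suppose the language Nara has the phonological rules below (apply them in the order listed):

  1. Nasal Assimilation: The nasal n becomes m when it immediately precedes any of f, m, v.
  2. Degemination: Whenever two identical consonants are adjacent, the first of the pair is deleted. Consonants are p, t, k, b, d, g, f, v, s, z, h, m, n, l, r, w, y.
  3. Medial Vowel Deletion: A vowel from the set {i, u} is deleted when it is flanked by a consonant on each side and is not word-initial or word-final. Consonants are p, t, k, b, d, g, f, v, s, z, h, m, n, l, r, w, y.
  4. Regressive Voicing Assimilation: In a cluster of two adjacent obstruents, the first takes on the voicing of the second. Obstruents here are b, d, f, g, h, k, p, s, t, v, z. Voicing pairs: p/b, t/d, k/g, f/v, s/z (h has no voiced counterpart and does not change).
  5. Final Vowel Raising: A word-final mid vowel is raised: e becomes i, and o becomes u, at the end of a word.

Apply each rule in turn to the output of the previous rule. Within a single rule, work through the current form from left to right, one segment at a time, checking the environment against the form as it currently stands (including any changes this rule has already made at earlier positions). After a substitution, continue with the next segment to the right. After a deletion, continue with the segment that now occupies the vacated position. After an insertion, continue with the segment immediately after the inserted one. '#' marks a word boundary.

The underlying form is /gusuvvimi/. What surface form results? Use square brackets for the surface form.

[kzvmi]

1 Nasal Assimilation: no change — [gusuvvimi]
2 Degemination: [gusuvvimi] → [gusuvimi]
3 Medial Vowel Deletion: [gusuvimi] → [gsvmi]
4 Regressive Voicing Assimilation: [gsvmi] → [kzvmi]
5 Final Vowel Raising: no change — [kzvmi]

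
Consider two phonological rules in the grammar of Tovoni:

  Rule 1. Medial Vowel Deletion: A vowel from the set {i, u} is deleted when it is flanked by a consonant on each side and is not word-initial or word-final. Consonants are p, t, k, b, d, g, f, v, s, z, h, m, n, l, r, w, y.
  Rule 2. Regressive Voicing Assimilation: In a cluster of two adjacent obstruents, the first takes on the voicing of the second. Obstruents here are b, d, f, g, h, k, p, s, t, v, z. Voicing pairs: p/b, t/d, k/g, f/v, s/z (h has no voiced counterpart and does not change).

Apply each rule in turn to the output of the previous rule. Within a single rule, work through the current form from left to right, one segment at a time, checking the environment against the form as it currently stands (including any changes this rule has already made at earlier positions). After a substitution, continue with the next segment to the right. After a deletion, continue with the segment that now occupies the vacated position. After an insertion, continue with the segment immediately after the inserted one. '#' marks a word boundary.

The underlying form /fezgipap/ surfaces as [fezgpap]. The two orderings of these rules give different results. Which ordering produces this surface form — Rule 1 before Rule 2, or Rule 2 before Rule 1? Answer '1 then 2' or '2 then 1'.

2 then 1

Order 1 then 2:
  1 Medial Vowel Deletion: [fezgipap] → [fezgpap]
  2 Regressive Voicing Assimilation: [fezgpap] → [fezkpap]
  result: [fezkpap]
Order 2 then 1:
  2 Regressive Voicing Assimilation: no change — [fezgipap]
  1 Medial Vowel Deletion: [fezgipap] → [fezgpap]
  result: [fezgpap]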